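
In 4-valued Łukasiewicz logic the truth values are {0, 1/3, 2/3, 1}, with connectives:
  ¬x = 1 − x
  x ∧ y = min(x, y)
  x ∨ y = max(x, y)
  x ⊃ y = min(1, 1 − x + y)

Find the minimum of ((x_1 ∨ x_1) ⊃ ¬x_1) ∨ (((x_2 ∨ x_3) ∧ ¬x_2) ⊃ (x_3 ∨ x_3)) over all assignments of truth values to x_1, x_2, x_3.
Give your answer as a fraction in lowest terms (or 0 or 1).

Take x_1 = 2/3, x_2 = 1/3, x_3 = 0:
x_1 ∨ x_1 = 2/3 ∨ 2/3 = 2/3
¬x_1 = ¬2/3 = 1/3
(x_1 ∨ x_1) ⊃ ¬x_1 = 2/3 ⊃ 1/3 = 2/3
x_2 ∨ x_3 = 1/3 ∨ 0 = 1/3
¬x_2 = ¬1/3 = 2/3
(x_2 ∨ x_3) ∧ ¬x_2 = 1/3 ∧ 2/3 = 1/3
x_3 ∨ x_3 = 0 ∨ 0 = 0
((x_2 ∨ x_3) ∧ ¬x_2) ⊃ (x_3 ∨ x_3) = 1/3 ⊃ 0 = 2/3
((x_1 ∨ x_1) ⊃ ¬x_1) ∨ (((x_2 ∨ x_3) ∧ ¬x_2) ⊃ (x_3 ∨ x_3)) = 2/3 ∨ 2/3 = 2/3
No assignment yields a value below 2/3, so this is the minimum.

2/3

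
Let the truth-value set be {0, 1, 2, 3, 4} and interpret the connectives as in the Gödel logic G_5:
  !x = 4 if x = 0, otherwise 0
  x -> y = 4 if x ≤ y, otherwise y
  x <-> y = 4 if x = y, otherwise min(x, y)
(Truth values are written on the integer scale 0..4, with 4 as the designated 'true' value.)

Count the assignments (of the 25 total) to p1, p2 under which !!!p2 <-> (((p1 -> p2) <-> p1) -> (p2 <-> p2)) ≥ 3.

value 4: 5 assignments (counts)
value 0: 20 assignments
So 5 of the 25 assignments meet the threshold.

5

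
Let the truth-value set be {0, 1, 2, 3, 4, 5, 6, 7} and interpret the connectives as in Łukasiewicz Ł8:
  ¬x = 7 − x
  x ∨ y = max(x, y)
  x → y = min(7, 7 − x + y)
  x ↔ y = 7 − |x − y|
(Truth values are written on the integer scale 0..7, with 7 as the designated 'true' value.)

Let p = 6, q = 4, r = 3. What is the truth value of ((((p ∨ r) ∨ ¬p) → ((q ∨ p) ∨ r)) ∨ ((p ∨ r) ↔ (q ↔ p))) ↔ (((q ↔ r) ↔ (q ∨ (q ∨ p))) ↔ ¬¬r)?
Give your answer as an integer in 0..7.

p ∨ r = 6 ∨ 3 = 6
¬p = ¬6 = 1
(p ∨ r) ∨ ¬p = 6 ∨ 1 = 6
q ∨ p = 4 ∨ 6 = 6
(q ∨ p) ∨ r = 6 ∨ 3 = 6
((p ∨ r) ∨ ¬p) → ((q ∨ p) ∨ r) = 6 → 6 = 7
p ∨ r = 6 ∨ 3 = 6
q ↔ p = 4 ↔ 6 = 5
(p ∨ r) ↔ (q ↔ p) = 6 ↔ 5 = 6
(((p ∨ r) ∨ ¬p) → ((q ∨ p) ∨ r)) ∨ ((p ∨ r) ↔ (q ↔ p)) = 7 ∨ 6 = 7
q ↔ r = 4 ↔ 3 = 6
q ∨ p = 4 ∨ 6 = 6
q ∨ (q ∨ p) = 4 ∨ 6 = 6
(q ↔ r) ↔ (q ∨ (q ∨ p)) = 6 ↔ 6 = 7
¬r = ¬3 = 4
¬¬r = ¬4 = 3
((q ↔ r) ↔ (q ∨ (q ∨ p))) ↔ ¬¬r = 7 ↔ 3 = 3
((((p ∨ r) ∨ ¬p) → ((q ∨ p) ∨ r)) ∨ ((p ∨ r) ↔ (q ↔ p))) ↔ (((q ↔ r) ↔ (q ∨ (q ∨ p))) ↔ ¬¬r) = 7 ↔ 3 = 3

3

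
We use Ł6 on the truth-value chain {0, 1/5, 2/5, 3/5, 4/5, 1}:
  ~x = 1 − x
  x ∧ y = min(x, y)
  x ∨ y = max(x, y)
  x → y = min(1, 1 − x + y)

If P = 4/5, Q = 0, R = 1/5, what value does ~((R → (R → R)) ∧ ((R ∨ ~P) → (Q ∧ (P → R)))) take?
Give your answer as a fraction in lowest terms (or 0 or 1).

1/5

R → R = 1/5 → 1/5 = 1
R → (R → R) = 1/5 → 1 = 1
~P = ~4/5 = 1/5
R ∨ ~P = 1/5 ∨ 1/5 = 1/5
P → R = 4/5 → 1/5 = 2/5
Q ∧ (P → R) = 0 ∧ 2/5 = 0
(R ∨ ~P) → (Q ∧ (P → R)) = 1/5 → 0 = 4/5
(R → (R → R)) ∧ ((R ∨ ~P) → (Q ∧ (P → R))) = 1 ∧ 4/5 = 4/5
~((R → (R → R)) ∧ ((R ∨ ~P) → (Q ∧ (P → R)))) = ~4/5 = 1/5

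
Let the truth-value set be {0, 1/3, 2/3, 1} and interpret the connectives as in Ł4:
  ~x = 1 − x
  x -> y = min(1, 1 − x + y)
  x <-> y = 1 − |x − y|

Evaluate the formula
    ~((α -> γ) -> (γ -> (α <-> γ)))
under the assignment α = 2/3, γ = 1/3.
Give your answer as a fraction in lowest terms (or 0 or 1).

α -> γ = 2/3 -> 1/3 = 2/3
α <-> γ = 2/3 <-> 1/3 = 2/3
γ -> (α <-> γ) = 1/3 -> 2/3 = 1
(α -> γ) -> (γ -> (α <-> γ)) = 2/3 -> 1 = 1
~((α -> γ) -> (γ -> (α <-> γ))) = ~1 = 0

0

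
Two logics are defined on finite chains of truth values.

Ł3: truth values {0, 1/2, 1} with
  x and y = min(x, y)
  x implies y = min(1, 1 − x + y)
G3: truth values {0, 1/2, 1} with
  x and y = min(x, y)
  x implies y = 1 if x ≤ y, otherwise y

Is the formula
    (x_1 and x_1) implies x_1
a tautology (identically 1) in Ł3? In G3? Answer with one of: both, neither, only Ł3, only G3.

both

In Ł3: every assignment gives 1 — tautology.
In G3: every assignment gives 1 — tautology.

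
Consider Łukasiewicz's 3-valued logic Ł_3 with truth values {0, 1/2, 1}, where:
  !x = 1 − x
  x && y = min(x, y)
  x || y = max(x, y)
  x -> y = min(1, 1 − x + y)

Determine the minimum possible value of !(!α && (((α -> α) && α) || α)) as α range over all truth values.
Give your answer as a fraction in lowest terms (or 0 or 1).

1/2

Take α = 1/2:
!α = !1/2 = 1/2
α -> α = 1/2 -> 1/2 = 1
(α -> α) && α = 1 && 1/2 = 1/2
((α -> α) && α) || α = 1/2 || 1/2 = 1/2
!α && (((α -> α) && α) || α) = 1/2 && 1/2 = 1/2
!(!α && (((α -> α) && α) || α)) = !1/2 = 1/2
No assignment yields a value below 1/2, so this is the minimum.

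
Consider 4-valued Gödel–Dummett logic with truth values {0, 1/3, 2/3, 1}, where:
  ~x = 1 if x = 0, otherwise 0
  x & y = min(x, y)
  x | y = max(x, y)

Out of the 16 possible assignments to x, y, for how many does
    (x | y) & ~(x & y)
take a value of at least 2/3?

4

x = 0, y = 0 ↦ 0  <
x = 0, y = 1/3 ↦ 1/3  <
x = 0, y = 2/3 ↦ 2/3  ≥
x = 0, y = 1 ↦ 1  ≥
x = 1/3, y = 0 ↦ 1/3  <
x = 1/3, y = 1/3 ↦ 0  <
x = 1/3, y = 2/3 ↦ 0  <
x = 1/3, y = 1 ↦ 0  <
x = 2/3, y = 0 ↦ 2/3  ≥
x = 2/3, y = 1/3 ↦ 0  <
x = 2/3, y = 2/3 ↦ 0  <
x = 2/3, y = 1 ↦ 0  <
x = 1, y = 0 ↦ 1  ≥
x = 1, y = 1/3 ↦ 0  <
x = 1, y = 2/3 ↦ 0  <
x = 1, y = 1 ↦ 0  <
So 4 of the 16 assignments meet the threshold.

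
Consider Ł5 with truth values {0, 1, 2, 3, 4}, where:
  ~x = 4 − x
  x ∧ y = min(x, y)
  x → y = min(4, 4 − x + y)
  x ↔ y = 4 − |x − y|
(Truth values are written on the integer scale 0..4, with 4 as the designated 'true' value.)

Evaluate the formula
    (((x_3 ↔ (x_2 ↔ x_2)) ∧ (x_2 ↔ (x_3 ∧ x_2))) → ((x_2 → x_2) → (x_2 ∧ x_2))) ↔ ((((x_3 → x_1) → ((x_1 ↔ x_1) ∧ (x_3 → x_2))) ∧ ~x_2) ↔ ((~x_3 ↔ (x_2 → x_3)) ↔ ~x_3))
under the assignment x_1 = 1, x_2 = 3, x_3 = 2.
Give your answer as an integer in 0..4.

x_2 ↔ x_2 = 3 ↔ 3 = 4
x_3 ↔ (x_2 ↔ x_2) = 2 ↔ 4 = 2
x_3 ∧ x_2 = 2 ∧ 3 = 2
x_2 ↔ (x_3 ∧ x_2) = 3 ↔ 2 = 3
(x_3 ↔ (x_2 ↔ x_2)) ∧ (x_2 ↔ (x_3 ∧ x_2)) = 2 ∧ 3 = 2
x_2 → x_2 = 3 → 3 = 4
x_2 ∧ x_2 = 3 ∧ 3 = 3
(x_2 → x_2) → (x_2 ∧ x_2) = 4 → 3 = 3
((x_3 ↔ (x_2 ↔ x_2)) ∧ (x_2 ↔ (x_3 ∧ x_2))) → ((x_2 → x_2) → (x_2 ∧ x_2)) = 2 → 3 = 4
x_3 → x_1 = 2 → 1 = 3
x_1 ↔ x_1 = 1 ↔ 1 = 4
x_3 → x_2 = 2 → 3 = 4
(x_1 ↔ x_1) ∧ (x_3 → x_2) = 4 ∧ 4 = 4
(x_3 → x_1) → ((x_1 ↔ x_1) ∧ (x_3 → x_2)) = 3 → 4 = 4
~x_2 = ~3 = 1
((x_3 → x_1) → ((x_1 ↔ x_1) ∧ (x_3 → x_2))) ∧ ~x_2 = 4 ∧ 1 = 1
~x_3 = ~2 = 2
x_2 → x_3 = 3 → 2 = 3
~x_3 ↔ (x_2 → x_3) = 2 ↔ 3 = 3
~x_3 = ~2 = 2
(~x_3 ↔ (x_2 → x_3)) ↔ ~x_3 = 3 ↔ 2 = 3
(((x_3 → x_1) → ((x_1 ↔ x_1) ∧ (x_3 → x_2))) ∧ ~x_2) ↔ ((~x_3 ↔ (x_2 → x_3)) ↔ ~x_3) = 1 ↔ 3 = 2
(((x_3 ↔ (x_2 ↔ x_2)) ∧ (x_2 ↔ (x_3 ∧ x_2))) → ((x_2 → x_2) → (x_2 ∧ x_2))) ↔ ((((x_3 → x_1) → ((x_1 ↔ x_1) ∧ (x_3 → x_2))) ∧ ~x_2) ↔ ((~x_3 ↔ (x_2 → x_3)) ↔ ~x_3)) = 4 ↔ 2 = 2

2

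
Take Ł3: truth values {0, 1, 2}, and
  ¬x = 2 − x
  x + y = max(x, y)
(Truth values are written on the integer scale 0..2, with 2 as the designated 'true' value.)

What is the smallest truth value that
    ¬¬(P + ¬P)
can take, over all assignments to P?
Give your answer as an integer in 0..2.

Take P = 1:
¬P = ¬1 = 1
P + ¬P = 1 + 1 = 1
¬(P + ¬P) = ¬1 = 1
¬¬(P + ¬P) = ¬1 = 1
No assignment yields a value below 1, so this is the minimum.

1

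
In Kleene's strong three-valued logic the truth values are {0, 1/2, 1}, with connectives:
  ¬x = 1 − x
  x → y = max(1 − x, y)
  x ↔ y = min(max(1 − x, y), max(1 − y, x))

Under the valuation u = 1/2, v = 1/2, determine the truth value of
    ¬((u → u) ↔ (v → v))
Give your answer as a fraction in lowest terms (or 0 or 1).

1/2

u → u = 1/2 → 1/2 = 1/2
v → v = 1/2 → 1/2 = 1/2
(u → u) ↔ (v → v) = 1/2 ↔ 1/2 = 1/2
¬((u → u) ↔ (v → v)) = ¬1/2 = 1/2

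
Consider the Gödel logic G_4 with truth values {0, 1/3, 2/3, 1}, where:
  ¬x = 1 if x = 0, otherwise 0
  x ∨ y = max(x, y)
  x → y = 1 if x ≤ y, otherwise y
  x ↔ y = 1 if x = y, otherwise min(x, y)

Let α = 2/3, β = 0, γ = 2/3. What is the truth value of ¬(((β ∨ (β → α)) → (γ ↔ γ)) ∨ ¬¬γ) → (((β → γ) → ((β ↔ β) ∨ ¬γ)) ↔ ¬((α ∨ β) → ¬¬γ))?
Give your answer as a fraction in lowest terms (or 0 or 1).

1

β → α = 0 → 2/3 = 1
β ∨ (β → α) = 0 ∨ 1 = 1
γ ↔ γ = 2/3 ↔ 2/3 = 1
(β ∨ (β → α)) → (γ ↔ γ) = 1 → 1 = 1
¬γ = ¬2/3 = 0
¬¬γ = ¬0 = 1
((β ∨ (β → α)) → (γ ↔ γ)) ∨ ¬¬γ = 1 ∨ 1 = 1
¬(((β ∨ (β → α)) → (γ ↔ γ)) ∨ ¬¬γ) = ¬1 = 0
β → γ = 0 → 2/3 = 1
β ↔ β = 0 ↔ 0 = 1
¬γ = ¬2/3 = 0
(β ↔ β) ∨ ¬γ = 1 ∨ 0 = 1
(β → γ) → ((β ↔ β) ∨ ¬γ) = 1 → 1 = 1
α ∨ β = 2/3 ∨ 0 = 2/3
¬γ = ¬2/3 = 0
¬¬γ = ¬0 = 1
(α ∨ β) → ¬¬γ = 2/3 → 1 = 1
¬((α ∨ β) → ¬¬γ) = ¬1 = 0
((β → γ) → ((β ↔ β) ∨ ¬γ)) ↔ ¬((α ∨ β) → ¬¬γ) = 1 ↔ 0 = 0
¬(((β ∨ (β → α)) → (γ ↔ γ)) ∨ ¬¬γ) → (((β → γ) → ((β ↔ β) ∨ ¬γ)) ↔ ¬((α ∨ β) → ¬¬γ)) = 0 → 0 = 1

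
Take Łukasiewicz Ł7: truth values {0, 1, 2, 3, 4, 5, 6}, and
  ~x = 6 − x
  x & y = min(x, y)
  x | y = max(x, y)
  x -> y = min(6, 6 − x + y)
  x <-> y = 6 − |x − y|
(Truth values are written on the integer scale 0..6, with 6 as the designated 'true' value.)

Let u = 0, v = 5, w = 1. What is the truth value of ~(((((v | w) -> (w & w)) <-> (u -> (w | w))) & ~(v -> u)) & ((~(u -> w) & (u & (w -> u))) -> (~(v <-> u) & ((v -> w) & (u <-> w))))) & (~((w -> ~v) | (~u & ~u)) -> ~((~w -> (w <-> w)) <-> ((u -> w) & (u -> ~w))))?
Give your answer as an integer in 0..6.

v | w = 5 | 1 = 5
w & w = 1 & 1 = 1
(v | w) -> (w & w) = 5 -> 1 = 2
w | w = 1 | 1 = 1
u -> (w | w) = 0 -> 1 = 6
((v | w) -> (w & w)) <-> (u -> (w | w)) = 2 <-> 6 = 2
v -> u = 5 -> 0 = 1
~(v -> u) = ~1 = 5
(((v | w) -> (w & w)) <-> (u -> (w | w))) & ~(v -> u) = 2 & 5 = 2
u -> w = 0 -> 1 = 6
~(u -> w) = ~6 = 0
w -> u = 1 -> 0 = 5
u & (w -> u) = 0 & 5 = 0
~(u -> w) & (u & (w -> u)) = 0 & 0 = 0
v <-> u = 5 <-> 0 = 1
~(v <-> u) = ~1 = 5
v -> w = 5 -> 1 = 2
u <-> w = 0 <-> 1 = 5
(v -> w) & (u <-> w) = 2 & 5 = 2
~(v <-> u) & ((v -> w) & (u <-> w)) = 5 & 2 = 2
(~(u -> w) & (u & (w -> u))) -> (~(v <-> u) & ((v -> w) & (u <-> w))) = 0 -> 2 = 6
((((v | w) -> (w & w)) <-> (u -> (w | w))) & ~(v -> u)) & ((~(u -> w) & (u & (w -> u))) -> (~(v <-> u) & ((v -> w) & (u <-> w)))) = 2 & 6 = 2
~(((((v | w) -> (w & w)) <-> (u -> (w | w))) & ~(v -> u)) & ((~(u -> w) & (u & (w -> u))) -> (~(v <-> u) & ((v -> w) & (u <-> w))))) = ~2 = 4
~v = ~5 = 1
w -> ~v = 1 -> 1 = 6
~u = ~0 = 6
~u = ~0 = 6
~u & ~u = 6 & 6 = 6
(w -> ~v) | (~u & ~u) = 6 | 6 = 6
~((w -> ~v) | (~u & ~u)) = ~6 = 0
~w = ~1 = 5
w <-> w = 1 <-> 1 = 6
~w -> (w <-> w) = 5 -> 6 = 6
u -> w = 0 -> 1 = 6
~w = ~1 = 5
u -> ~w = 0 -> 5 = 6
(u -> w) & (u -> ~w) = 6 & 6 = 6
(~w -> (w <-> w)) <-> ((u -> w) & (u -> ~w)) = 6 <-> 6 = 6
~((~w -> (w <-> w)) <-> ((u -> w) & (u -> ~w))) = ~6 = 0
~((w -> ~v) | (~u & ~u)) -> ~((~w -> (w <-> w)) <-> ((u -> w) & (u -> ~w))) = 0 -> 0 = 6
~(((((v | w) -> (w & w)) <-> (u -> (w | w))) & ~(v -> u)) & ((~(u -> w) & (u & (w -> u))) -> (~(v <-> u) & ((v -> w) & (u <-> w))))) & (~((w -> ~v) | (~u & ~u)) -> ~((~w -> (w <-> w)) <-> ((u -> w) & (u -> ~w)))) = 4 & 6 = 4

4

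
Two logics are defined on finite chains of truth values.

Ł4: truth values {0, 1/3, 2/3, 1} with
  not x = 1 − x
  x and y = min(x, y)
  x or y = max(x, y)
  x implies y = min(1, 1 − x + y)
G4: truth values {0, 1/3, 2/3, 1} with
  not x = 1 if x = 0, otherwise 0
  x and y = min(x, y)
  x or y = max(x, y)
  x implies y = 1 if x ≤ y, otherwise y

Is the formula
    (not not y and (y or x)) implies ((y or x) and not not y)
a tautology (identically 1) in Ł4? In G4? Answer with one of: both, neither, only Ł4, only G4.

In Ł4: every assignment gives 1 — tautology.
In G4: every assignment gives 1 — tautology.

both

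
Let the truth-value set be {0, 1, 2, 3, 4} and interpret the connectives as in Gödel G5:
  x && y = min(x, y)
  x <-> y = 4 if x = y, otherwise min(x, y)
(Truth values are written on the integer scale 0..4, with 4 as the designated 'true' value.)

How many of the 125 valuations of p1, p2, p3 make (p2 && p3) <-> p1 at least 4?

value 4: 25 assignments (counts)
value 3: 4 assignments
value 2: 14 assignments
value 1: 30 assignments
value 0: 52 assignments
So 25 of the 125 assignments meet the threshold.

25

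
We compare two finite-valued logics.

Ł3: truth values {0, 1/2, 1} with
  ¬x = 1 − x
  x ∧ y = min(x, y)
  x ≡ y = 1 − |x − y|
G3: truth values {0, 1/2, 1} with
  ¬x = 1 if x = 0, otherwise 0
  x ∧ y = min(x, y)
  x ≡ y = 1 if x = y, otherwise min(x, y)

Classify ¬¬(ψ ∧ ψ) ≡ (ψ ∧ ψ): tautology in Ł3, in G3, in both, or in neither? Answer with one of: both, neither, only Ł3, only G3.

only Ł3

In Ł3: every assignment gives 1 — tautology.
In G3: at ψ = 1/2 the value is 1/2 — not a tautology.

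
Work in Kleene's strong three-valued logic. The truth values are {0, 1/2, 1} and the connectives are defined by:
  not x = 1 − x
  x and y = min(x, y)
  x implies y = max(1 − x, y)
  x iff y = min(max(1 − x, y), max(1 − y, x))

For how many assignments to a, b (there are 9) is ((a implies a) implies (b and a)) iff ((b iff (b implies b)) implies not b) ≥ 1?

a = 0, b = 0 ↦ 0  <
a = 0, b = 1/2 ↦ 1/2  <
a = 0, b = 1 ↦ 1  ≥
a = 1/2, b = 0 ↦ 1/2  <
a = 1/2, b = 1/2 ↦ 1/2  <
a = 1/2, b = 1 ↦ 1/2  <
a = 1, b = 0 ↦ 0  <
a = 1, b = 1/2 ↦ 1/2  <
a = 1, b = 1 ↦ 0  <
So 1 of the 9 assignments meets the threshold.

1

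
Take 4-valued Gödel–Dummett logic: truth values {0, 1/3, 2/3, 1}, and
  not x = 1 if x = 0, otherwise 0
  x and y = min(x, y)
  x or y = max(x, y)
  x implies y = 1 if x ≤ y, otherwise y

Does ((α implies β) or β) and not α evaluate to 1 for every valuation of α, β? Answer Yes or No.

Counterexample: take α = 1/3, β = 0.
α implies β = 1/3 implies 0 = 0
(α implies β) or β = 0 or 0 = 0
not α = not 1/3 = 0
((α implies β) or β) and not α = 0 and 0 = 0
This gives 0 ≠ 1.

No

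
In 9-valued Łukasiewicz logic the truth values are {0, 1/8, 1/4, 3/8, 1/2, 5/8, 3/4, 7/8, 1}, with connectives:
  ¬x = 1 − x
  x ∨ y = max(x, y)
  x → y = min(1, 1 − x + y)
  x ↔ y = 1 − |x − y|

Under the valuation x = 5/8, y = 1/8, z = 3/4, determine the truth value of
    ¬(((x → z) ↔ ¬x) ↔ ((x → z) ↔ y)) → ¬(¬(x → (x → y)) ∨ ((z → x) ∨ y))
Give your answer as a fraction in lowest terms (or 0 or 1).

7/8

x → z = 5/8 → 3/4 = 1
¬x = ¬5/8 = 3/8
(x → z) ↔ ¬x = 1 ↔ 3/8 = 3/8
x → z = 5/8 → 3/4 = 1
(x → z) ↔ y = 1 ↔ 1/8 = 1/8
((x → z) ↔ ¬x) ↔ ((x → z) ↔ y) = 3/8 ↔ 1/8 = 3/4
¬(((x → z) ↔ ¬x) ↔ ((x → z) ↔ y)) = ¬3/4 = 1/4
x → y = 5/8 → 1/8 = 1/2
x → (x → y) = 5/8 → 1/2 = 7/8
¬(x → (x → y)) = ¬7/8 = 1/8
z → x = 3/4 → 5/8 = 7/8
(z → x) ∨ y = 7/8 ∨ 1/8 = 7/8
¬(x → (x → y)) ∨ ((z → x) ∨ y) = 1/8 ∨ 7/8 = 7/8
¬(¬(x → (x → y)) ∨ ((z → x) ∨ y)) = ¬7/8 = 1/8
¬(((x → z) ↔ ¬x) ↔ ((x → z) ↔ y)) → ¬(¬(x → (x → y)) ∨ ((z → x) ∨ y)) = 1/4 → 1/8 = 7/8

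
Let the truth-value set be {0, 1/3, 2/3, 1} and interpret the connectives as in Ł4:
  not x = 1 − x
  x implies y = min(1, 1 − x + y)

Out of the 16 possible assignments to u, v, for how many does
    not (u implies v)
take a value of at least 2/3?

u = 0, v = 0 ↦ 0  <
u = 0, v = 1/3 ↦ 0  <
u = 0, v = 2/3 ↦ 0  <
u = 0, v = 1 ↦ 0  <
u = 1/3, v = 0 ↦ 1/3  <
u = 1/3, v = 1/3 ↦ 0  <
u = 1/3, v = 2/3 ↦ 0  <
u = 1/3, v = 1 ↦ 0  <
u = 2/3, v = 0 ↦ 2/3  ≥
u = 2/3, v = 1/3 ↦ 1/3  <
u = 2/3, v = 2/3 ↦ 0  <
u = 2/3, v = 1 ↦ 0  <
u = 1, v = 0 ↦ 1  ≥
u = 1, v = 1/3 ↦ 2/3  ≥
u = 1, v = 2/3 ↦ 1/3  <
u = 1, v = 1 ↦ 0  <
So 3 of the 16 assignments meet the threshold.

3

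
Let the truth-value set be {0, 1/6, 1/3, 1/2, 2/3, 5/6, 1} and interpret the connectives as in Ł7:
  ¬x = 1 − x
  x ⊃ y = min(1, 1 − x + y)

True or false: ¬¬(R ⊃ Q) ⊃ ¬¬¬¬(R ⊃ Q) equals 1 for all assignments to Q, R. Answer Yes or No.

Yes

At Q = 1, R = 2/3, for instance:
R ⊃ Q = 2/3 ⊃ 1 = 1
¬(R ⊃ Q) = ¬1 = 0
¬¬(R ⊃ Q) = ¬0 = 1
¬¬¬(R ⊃ Q) = ¬1 = 0
¬¬¬¬(R ⊃ Q) = ¬0 = 1
¬¬(R ⊃ Q) ⊃ ¬¬¬¬(R ⊃ Q) = 1 ⊃ 1 = 1
and checking the remaining 48 assignments likewise gives ≥ 1 in every case.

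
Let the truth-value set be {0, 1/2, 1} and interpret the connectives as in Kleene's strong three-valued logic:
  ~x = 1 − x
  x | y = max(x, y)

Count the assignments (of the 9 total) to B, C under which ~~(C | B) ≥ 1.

5

B = 0, C = 0 ↦ 0  <
B = 0, C = 1/2 ↦ 1/2  <
B = 0, C = 1 ↦ 1  ≥
B = 1/2, C = 0 ↦ 1/2  <
B = 1/2, C = 1/2 ↦ 1/2  <
B = 1/2, C = 1 ↦ 1  ≥
B = 1, C = 0 ↦ 1  ≥
B = 1, C = 1/2 ↦ 1  ≥
B = 1, C = 1 ↦ 1  ≥
So 5 of the 9 assignments meet the threshold.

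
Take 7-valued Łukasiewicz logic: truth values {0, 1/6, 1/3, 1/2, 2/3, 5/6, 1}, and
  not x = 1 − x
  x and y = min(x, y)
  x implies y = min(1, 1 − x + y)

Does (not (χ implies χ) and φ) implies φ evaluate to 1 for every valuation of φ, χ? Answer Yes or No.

Yes

At φ = 1/6, χ = 1, for instance:
χ implies χ = 1 implies 1 = 1
not (χ implies χ) = not 1 = 0
not (χ implies χ) and φ = 0 and 1/6 = 0
(not (χ implies χ) and φ) implies φ = 0 implies 1/6 = 1
and checking the remaining 48 assignments likewise gives ≥ 1 in every case.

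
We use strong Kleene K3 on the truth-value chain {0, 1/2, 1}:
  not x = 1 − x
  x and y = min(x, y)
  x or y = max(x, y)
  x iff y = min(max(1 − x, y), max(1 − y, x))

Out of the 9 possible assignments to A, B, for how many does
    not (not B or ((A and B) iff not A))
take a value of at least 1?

A = 0, B = 0 ↦ 0  <
A = 0, B = 1/2 ↦ 1/2  <
A = 0, B = 1 ↦ 1  ≥
A = 1/2, B = 0 ↦ 0  <
A = 1/2, B = 1/2 ↦ 1/2  <
A = 1/2, B = 1 ↦ 1/2  <
A = 1, B = 0 ↦ 0  <
A = 1, B = 1/2 ↦ 1/2  <
A = 1, B = 1 ↦ 1  ≥
So 2 of the 9 assignments meet the threshold.

2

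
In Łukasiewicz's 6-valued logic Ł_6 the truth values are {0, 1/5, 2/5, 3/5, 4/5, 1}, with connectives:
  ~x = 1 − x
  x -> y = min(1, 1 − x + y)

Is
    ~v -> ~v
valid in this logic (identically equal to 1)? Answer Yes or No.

v = 0 ↦ 1
v = 1/5 ↦ 1
v = 2/5 ↦ 1
v = 3/5 ↦ 1
v = 4/5 ↦ 1
v = 1 ↦ 1
Every assignment gives a value ≥ 1.

Yes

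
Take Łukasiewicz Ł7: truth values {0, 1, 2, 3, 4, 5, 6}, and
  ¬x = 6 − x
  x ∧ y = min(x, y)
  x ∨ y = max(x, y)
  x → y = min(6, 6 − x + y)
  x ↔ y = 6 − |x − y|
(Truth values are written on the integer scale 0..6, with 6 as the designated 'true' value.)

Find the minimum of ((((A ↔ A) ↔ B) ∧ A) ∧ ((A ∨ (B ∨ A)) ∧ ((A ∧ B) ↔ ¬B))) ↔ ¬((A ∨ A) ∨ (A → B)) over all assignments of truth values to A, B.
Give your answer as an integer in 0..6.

Take A = 4, B = 4:
A ↔ A = 4 ↔ 4 = 6
(A ↔ A) ↔ B = 6 ↔ 4 = 4
((A ↔ A) ↔ B) ∧ A = 4 ∧ 4 = 4
B ∨ A = 4 ∨ 4 = 4
A ∨ (B ∨ A) = 4 ∨ 4 = 4
A ∧ B = 4 ∧ 4 = 4
¬B = ¬4 = 2
(A ∧ B) ↔ ¬B = 4 ↔ 2 = 4
(A ∨ (B ∨ A)) ∧ ((A ∧ B) ↔ ¬B) = 4 ∧ 4 = 4
(((A ↔ A) ↔ B) ∧ A) ∧ ((A ∨ (B ∨ A)) ∧ ((A ∧ B) ↔ ¬B)) = 4 ∧ 4 = 4
A ∨ A = 4 ∨ 4 = 4
A → B = 4 → 4 = 6
(A ∨ A) ∨ (A → B) = 4 ∨ 6 = 6
¬((A ∨ A) ∨ (A → B)) = ¬6 = 0
((((A ↔ A) ↔ B) ∧ A) ∧ ((A ∨ (B ∨ A)) ∧ ((A ∧ B) ↔ ¬B))) ↔ ¬((A ∨ A) ∨ (A → B)) = 4 ↔ 0 = 2
No assignment yields a value below 2, so this is the minimum.

2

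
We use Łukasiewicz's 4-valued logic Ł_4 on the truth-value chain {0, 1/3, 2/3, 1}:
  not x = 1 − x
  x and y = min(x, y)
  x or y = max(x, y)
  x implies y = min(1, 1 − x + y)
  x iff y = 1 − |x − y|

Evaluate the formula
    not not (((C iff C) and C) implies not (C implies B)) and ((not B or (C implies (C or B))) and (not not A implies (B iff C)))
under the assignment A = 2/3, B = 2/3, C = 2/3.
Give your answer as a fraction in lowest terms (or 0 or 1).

1/3

C iff C = 2/3 iff 2/3 = 1
(C iff C) and C = 1 and 2/3 = 2/3
C implies B = 2/3 implies 2/3 = 1
not (C implies B) = not 1 = 0
((C iff C) and C) implies not (C implies B) = 2/3 implies 0 = 1/3
not (((C iff C) and C) implies not (C implies B)) = not 1/3 = 2/3
not not (((C iff C) and C) implies not (C implies B)) = not 2/3 = 1/3
not B = not 2/3 = 1/3
C or B = 2/3 or 2/3 = 2/3
C implies (C or B) = 2/3 implies 2/3 = 1
not B or (C implies (C or B)) = 1/3 or 1 = 1
not A = not 2/3 = 1/3
not not A = not 1/3 = 2/3
B iff C = 2/3 iff 2/3 = 1
not not A implies (B iff C) = 2/3 implies 1 = 1
(not B or (C implies (C or B))) and (not not A implies (B iff C)) = 1 and 1 = 1
not not (((C iff C) and C) implies not (C implies B)) and ((not B or (C implies (C or B))) and (not not A implies (B iff C))) = 1/3 and 1 = 1/3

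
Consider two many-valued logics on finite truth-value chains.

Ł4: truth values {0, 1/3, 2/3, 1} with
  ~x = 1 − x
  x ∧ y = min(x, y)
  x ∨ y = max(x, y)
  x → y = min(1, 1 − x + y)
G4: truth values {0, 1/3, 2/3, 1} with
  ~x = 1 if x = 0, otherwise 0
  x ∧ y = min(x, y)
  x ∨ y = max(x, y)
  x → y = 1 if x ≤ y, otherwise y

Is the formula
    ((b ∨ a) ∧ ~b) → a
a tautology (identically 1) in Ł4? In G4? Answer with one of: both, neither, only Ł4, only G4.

In Ł4: at a = 0, b = 1/3 the value is 2/3 — not a tautology.
In G4: every assignment gives 1 — tautology.

only G4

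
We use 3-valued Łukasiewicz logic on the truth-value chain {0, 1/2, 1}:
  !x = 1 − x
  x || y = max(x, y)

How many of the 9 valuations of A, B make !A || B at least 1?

5

A = 0, B = 0 ↦ 1  ≥
A = 0, B = 1/2 ↦ 1  ≥
A = 0, B = 1 ↦ 1  ≥
A = 1/2, B = 0 ↦ 1/2  <
A = 1/2, B = 1/2 ↦ 1/2  <
A = 1/2, B = 1 ↦ 1  ≥
A = 1, B = 0 ↦ 0  <
A = 1, B = 1/2 ↦ 1/2  <
A = 1, B = 1 ↦ 1  ≥
So 5 of the 9 assignments meet the threshold.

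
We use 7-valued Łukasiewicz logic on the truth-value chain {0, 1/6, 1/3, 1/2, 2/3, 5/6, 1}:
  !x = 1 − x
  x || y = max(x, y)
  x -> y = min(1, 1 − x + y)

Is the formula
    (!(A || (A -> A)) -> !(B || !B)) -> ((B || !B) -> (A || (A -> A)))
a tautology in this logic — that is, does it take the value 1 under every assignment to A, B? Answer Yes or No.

Yes

At A = 5/6, B = 2/3, for instance:
A -> A = 5/6 -> 5/6 = 1
A || (A -> A) = 5/6 || 1 = 1
!(A || (A -> A)) = !1 = 0
!B = !2/3 = 1/3
B || !B = 2/3 || 1/3 = 2/3
!(B || !B) = !2/3 = 1/3
!(A || (A -> A)) -> !(B || !B) = 0 -> 1/3 = 1
(B || !B) -> (A || (A -> A)) = 2/3 -> 1 = 1
(!(A || (A -> A)) -> !(B || !B)) -> ((B || !B) -> (A || (A -> A))) = 1 -> 1 = 1
and checking the remaining 48 assignments likewise gives ≥ 1 in every case.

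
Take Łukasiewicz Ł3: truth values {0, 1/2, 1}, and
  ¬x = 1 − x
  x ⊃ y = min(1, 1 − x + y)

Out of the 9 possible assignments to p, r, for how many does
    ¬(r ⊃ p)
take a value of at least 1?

p = 0, r = 0 ↦ 0  <
p = 0, r = 1/2 ↦ 1/2  <
p = 0, r = 1 ↦ 1  ≥
p = 1/2, r = 0 ↦ 0  <
p = 1/2, r = 1/2 ↦ 0  <
p = 1/2, r = 1 ↦ 1/2  <
p = 1, r = 0 ↦ 0  <
p = 1, r = 1/2 ↦ 0  <
p = 1, r = 1 ↦ 0  <
So 1 of the 9 assignments meets the threshold.

1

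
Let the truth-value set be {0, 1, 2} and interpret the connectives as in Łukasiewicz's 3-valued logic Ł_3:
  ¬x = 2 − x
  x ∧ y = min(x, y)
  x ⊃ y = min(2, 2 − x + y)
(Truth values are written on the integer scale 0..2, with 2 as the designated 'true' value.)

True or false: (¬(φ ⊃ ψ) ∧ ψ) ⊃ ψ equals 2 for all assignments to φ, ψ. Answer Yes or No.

φ = 0, ψ = 0 ↦ 2
φ = 0, ψ = 1 ↦ 2
φ = 0, ψ = 2 ↦ 2
φ = 1, ψ = 0 ↦ 2
φ = 1, ψ = 1 ↦ 2
φ = 1, ψ = 2 ↦ 2
φ = 2, ψ = 0 ↦ 2
φ = 2, ψ = 1 ↦ 2
φ = 2, ψ = 2 ↦ 2
Every assignment gives a value ≥ 2.

Yes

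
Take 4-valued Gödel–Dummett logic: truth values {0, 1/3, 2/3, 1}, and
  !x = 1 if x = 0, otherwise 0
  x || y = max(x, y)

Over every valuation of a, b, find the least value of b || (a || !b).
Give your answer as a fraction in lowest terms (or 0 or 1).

1/3

Take a = 0, b = 1/3:
!b = !1/3 = 0
a || !b = 0 || 0 = 0
b || (a || !b) = 1/3 || 0 = 1/3
No assignment yields a value below 1/3, so this is the minimum.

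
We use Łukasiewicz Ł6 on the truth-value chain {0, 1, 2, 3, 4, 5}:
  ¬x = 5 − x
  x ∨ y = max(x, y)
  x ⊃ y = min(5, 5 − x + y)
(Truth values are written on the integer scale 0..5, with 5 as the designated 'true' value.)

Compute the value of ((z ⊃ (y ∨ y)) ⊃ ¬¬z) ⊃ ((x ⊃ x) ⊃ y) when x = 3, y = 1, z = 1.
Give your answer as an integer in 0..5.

5

y ∨ y = 1 ∨ 1 = 1
z ⊃ (y ∨ y) = 1 ⊃ 1 = 5
¬z = ¬1 = 4
¬¬z = ¬4 = 1
(z ⊃ (y ∨ y)) ⊃ ¬¬z = 5 ⊃ 1 = 1
x ⊃ x = 3 ⊃ 3 = 5
(x ⊃ x) ⊃ y = 5 ⊃ 1 = 1
((z ⊃ (y ∨ y)) ⊃ ¬¬z) ⊃ ((x ⊃ x) ⊃ y) = 1 ⊃ 1 = 5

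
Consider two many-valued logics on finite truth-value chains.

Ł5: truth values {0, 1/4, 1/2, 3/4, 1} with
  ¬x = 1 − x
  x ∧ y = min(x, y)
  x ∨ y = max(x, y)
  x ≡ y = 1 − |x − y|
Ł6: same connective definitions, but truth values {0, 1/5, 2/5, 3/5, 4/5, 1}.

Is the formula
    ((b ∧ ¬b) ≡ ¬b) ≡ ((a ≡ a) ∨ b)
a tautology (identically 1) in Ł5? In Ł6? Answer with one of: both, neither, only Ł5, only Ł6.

In Ł5: at a = 0, b = 0 the value is 0 — not a tautology.
In Ł6: at a = 0, b = 0 the value is 0 — not a tautology.

neither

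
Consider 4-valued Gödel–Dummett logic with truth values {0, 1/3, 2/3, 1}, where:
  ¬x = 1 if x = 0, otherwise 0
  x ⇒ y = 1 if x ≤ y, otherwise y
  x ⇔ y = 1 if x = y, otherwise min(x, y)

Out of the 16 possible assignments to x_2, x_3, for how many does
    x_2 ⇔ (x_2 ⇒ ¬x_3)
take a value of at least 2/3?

2

x_2 = 0, x_3 = 0 ↦ 0  <
x_2 = 0, x_3 = 1/3 ↦ 0  <
x_2 = 0, x_3 = 2/3 ↦ 0  <
x_2 = 0, x_3 = 1 ↦ 0  <
x_2 = 1/3, x_3 = 0 ↦ 1/3  <
x_2 = 1/3, x_3 = 1/3 ↦ 0  <
x_2 = 1/3, x_3 = 2/3 ↦ 0  <
x_2 = 1/3, x_3 = 1 ↦ 0  <
x_2 = 2/3, x_3 = 0 ↦ 2/3  ≥
x_2 = 2/3, x_3 = 1/3 ↦ 0  <
x_2 = 2/3, x_3 = 2/3 ↦ 0  <
x_2 = 2/3, x_3 = 1 ↦ 0  <
x_2 = 1, x_3 = 0 ↦ 1  ≥
x_2 = 1, x_3 = 1/3 ↦ 0  <
x_2 = 1, x_3 = 2/3 ↦ 0  <
x_2 = 1, x_3 = 1 ↦ 0  <
So 2 of the 16 assignments meet the threshold.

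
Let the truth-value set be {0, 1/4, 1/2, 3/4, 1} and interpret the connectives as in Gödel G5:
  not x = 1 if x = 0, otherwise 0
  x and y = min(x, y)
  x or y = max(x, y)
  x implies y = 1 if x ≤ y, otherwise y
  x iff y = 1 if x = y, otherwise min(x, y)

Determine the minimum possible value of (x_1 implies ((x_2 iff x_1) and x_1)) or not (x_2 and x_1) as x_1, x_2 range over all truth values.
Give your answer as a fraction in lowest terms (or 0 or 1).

Take x_1 = 1/2, x_2 = 1/4:
x_2 iff x_1 = 1/4 iff 1/2 = 1/4
(x_2 iff x_1) and x_1 = 1/4 and 1/2 = 1/4
x_1 implies ((x_2 iff x_1) and x_1) = 1/2 implies 1/4 = 1/4
x_2 and x_1 = 1/4 and 1/2 = 1/4
not (x_2 and x_1) = not 1/4 = 0
(x_1 implies ((x_2 iff x_1) and x_1)) or not (x_2 and x_1) = 1/4 or 0 = 1/4
No assignment yields a value below 1/4, so this is the minimum.

1/4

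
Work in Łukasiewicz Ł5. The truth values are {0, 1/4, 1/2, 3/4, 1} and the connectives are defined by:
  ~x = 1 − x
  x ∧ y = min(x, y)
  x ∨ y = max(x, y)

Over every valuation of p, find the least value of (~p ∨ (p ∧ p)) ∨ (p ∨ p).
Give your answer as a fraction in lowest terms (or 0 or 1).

Take p = 1/2:
~p = ~1/2 = 1/2
p ∧ p = 1/2 ∧ 1/2 = 1/2
~p ∨ (p ∧ p) = 1/2 ∨ 1/2 = 1/2
p ∨ p = 1/2 ∨ 1/2 = 1/2
(~p ∨ (p ∧ p)) ∨ (p ∨ p) = 1/2 ∨ 1/2 = 1/2
No assignment yields a value below 1/2, so this is the minimum.

1/2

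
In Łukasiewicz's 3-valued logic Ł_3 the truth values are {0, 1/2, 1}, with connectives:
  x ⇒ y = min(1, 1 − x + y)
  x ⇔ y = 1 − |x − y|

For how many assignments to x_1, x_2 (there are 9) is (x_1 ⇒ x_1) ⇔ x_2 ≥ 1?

3

x_1 = 0, x_2 = 0 ↦ 0  <
x_1 = 0, x_2 = 1/2 ↦ 1/2  <
x_1 = 0, x_2 = 1 ↦ 1  ≥
x_1 = 1/2, x_2 = 0 ↦ 0  <
x_1 = 1/2, x_2 = 1/2 ↦ 1/2  <
x_1 = 1/2, x_2 = 1 ↦ 1  ≥
x_1 = 1, x_2 = 0 ↦ 0  <
x_1 = 1, x_2 = 1/2 ↦ 1/2  <
x_1 = 1, x_2 = 1 ↦ 1  ≥
So 3 of the 9 assignments meet the threshold.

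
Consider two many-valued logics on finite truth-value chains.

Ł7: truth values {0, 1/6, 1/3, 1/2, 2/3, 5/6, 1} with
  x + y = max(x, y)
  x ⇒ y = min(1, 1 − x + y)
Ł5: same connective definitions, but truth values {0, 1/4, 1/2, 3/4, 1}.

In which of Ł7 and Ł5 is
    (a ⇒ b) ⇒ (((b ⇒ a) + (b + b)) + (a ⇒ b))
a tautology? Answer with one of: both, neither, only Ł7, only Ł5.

In Ł7: every assignment gives 1 — tautology.
In Ł5: every assignment gives 1 — tautology.

both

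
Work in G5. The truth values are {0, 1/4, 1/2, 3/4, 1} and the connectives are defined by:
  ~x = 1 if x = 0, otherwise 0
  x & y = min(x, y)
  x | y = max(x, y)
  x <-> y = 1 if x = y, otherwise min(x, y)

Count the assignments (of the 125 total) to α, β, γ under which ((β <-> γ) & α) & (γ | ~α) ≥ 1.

value 1: 1 assignment (counts)
value 3/4: 7 assignments
value 1/2: 19 assignments
value 1/4: 37 assignments
value 0: 61 assignments
So 1 of the 125 assignments meets the threshold.

1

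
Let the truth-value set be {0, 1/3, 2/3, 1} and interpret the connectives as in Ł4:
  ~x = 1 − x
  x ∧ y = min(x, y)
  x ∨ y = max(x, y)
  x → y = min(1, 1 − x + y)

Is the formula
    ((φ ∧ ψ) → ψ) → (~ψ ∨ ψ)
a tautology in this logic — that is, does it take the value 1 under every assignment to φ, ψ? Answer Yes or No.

No

Counterexample: take φ = 0, ψ = 1/3.
φ ∧ ψ = 0 ∧ 1/3 = 0
(φ ∧ ψ) → ψ = 0 → 1/3 = 1
~ψ = ~1/3 = 2/3
~ψ ∨ ψ = 2/3 ∨ 1/3 = 2/3
((φ ∧ ψ) → ψ) → (~ψ ∨ ψ) = 1 → 2/3 = 2/3
This gives 2/3 ≠ 1.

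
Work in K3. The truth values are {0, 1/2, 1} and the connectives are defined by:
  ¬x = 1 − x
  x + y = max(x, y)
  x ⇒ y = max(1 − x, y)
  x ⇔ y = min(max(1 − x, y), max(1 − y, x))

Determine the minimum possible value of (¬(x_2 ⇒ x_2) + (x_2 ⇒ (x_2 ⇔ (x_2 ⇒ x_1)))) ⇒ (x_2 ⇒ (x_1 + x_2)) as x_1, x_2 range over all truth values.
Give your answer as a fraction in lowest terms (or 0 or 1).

1/2

Take x_1 = 0, x_2 = 1/2:
x_2 ⇒ x_2 = 1/2 ⇒ 1/2 = 1/2
¬(x_2 ⇒ x_2) = ¬1/2 = 1/2
x_2 ⇒ x_1 = 1/2 ⇒ 0 = 1/2
x_2 ⇔ (x_2 ⇒ x_1) = 1/2 ⇔ 1/2 = 1/2
x_2 ⇒ (x_2 ⇔ (x_2 ⇒ x_1)) = 1/2 ⇒ 1/2 = 1/2
¬(x_2 ⇒ x_2) + (x_2 ⇒ (x_2 ⇔ (x_2 ⇒ x_1))) = 1/2 + 1/2 = 1/2
x_1 + x_2 = 0 + 1/2 = 1/2
x_2 ⇒ (x_1 + x_2) = 1/2 ⇒ 1/2 = 1/2
(¬(x_2 ⇒ x_2) + (x_2 ⇒ (x_2 ⇔ (x_2 ⇒ x_1)))) ⇒ (x_2 ⇒ (x_1 + x_2)) = 1/2 ⇒ 1/2 = 1/2
No assignment yields a value below 1/2, so this is the minimum.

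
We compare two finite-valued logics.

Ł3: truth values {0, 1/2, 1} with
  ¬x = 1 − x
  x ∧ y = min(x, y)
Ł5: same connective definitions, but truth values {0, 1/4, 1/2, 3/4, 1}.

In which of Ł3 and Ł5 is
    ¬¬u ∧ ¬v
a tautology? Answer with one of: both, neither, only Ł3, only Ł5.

neither

In Ł3: at u = 0, v = 0 the value is 0 — not a tautology.
In Ł5: at u = 0, v = 0 the value is 0 — not a tautology.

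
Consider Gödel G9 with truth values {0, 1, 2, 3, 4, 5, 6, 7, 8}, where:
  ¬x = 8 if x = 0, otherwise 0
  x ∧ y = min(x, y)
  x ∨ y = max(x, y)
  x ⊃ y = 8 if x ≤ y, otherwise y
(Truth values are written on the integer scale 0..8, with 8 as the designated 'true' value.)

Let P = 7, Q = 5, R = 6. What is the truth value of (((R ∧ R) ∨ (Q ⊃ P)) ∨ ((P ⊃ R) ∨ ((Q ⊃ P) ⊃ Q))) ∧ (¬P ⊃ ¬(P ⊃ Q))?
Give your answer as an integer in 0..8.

8

R ∧ R = 6 ∧ 6 = 6
Q ⊃ P = 5 ⊃ 7 = 8
(R ∧ R) ∨ (Q ⊃ P) = 6 ∨ 8 = 8
P ⊃ R = 7 ⊃ 6 = 6
Q ⊃ P = 5 ⊃ 7 = 8
(Q ⊃ P) ⊃ Q = 8 ⊃ 5 = 5
(P ⊃ R) ∨ ((Q ⊃ P) ⊃ Q) = 6 ∨ 5 = 6
((R ∧ R) ∨ (Q ⊃ P)) ∨ ((P ⊃ R) ∨ ((Q ⊃ P) ⊃ Q)) = 8 ∨ 6 = 8
¬P = ¬7 = 0
P ⊃ Q = 7 ⊃ 5 = 5
¬(P ⊃ Q) = ¬5 = 0
¬P ⊃ ¬(P ⊃ Q) = 0 ⊃ 0 = 8
(((R ∧ R) ∨ (Q ⊃ P)) ∨ ((P ⊃ R) ∨ ((Q ⊃ P) ⊃ Q))) ∧ (¬P ⊃ ¬(P ⊃ Q)) = 8 ∧ 8 = 8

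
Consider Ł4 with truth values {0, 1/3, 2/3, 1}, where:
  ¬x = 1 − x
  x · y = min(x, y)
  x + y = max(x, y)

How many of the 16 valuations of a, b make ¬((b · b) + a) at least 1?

a = 0, b = 0 ↦ 1  ≥
a = 0, b = 1/3 ↦ 2/3  <
a = 0, b = 2/3 ↦ 1/3  <
a = 0, b = 1 ↦ 0  <
a = 1/3, b = 0 ↦ 2/3  <
a = 1/3, b = 1/3 ↦ 2/3  <
a = 1/3, b = 2/3 ↦ 1/3  <
a = 1/3, b = 1 ↦ 0  <
a = 2/3, b = 0 ↦ 1/3  <
a = 2/3, b = 1/3 ↦ 1/3  <
a = 2/3, b = 2/3 ↦ 1/3  <
a = 2/3, b = 1 ↦ 0  <
a = 1, b = 0 ↦ 0  <
a = 1, b = 1/3 ↦ 0  <
a = 1, b = 2/3 ↦ 0  <
a = 1, b = 1 ↦ 0  <
So 1 of the 16 assignments meets the threshold.

1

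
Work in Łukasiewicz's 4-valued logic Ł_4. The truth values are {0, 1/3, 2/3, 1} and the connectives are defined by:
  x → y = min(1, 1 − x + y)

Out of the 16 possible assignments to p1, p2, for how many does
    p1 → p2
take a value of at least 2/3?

p1 = 0, p2 = 0 ↦ 1  ≥
p1 = 0, p2 = 1/3 ↦ 1  ≥
p1 = 0, p2 = 2/3 ↦ 1  ≥
p1 = 0, p2 = 1 ↦ 1  ≥
p1 = 1/3, p2 = 0 ↦ 2/3  ≥
p1 = 1/3, p2 = 1/3 ↦ 1  ≥
p1 = 1/3, p2 = 2/3 ↦ 1  ≥
p1 = 1/3, p2 = 1 ↦ 1  ≥
p1 = 2/3, p2 = 0 ↦ 1/3  <
p1 = 2/3, p2 = 1/3 ↦ 2/3  ≥
p1 = 2/3, p2 = 2/3 ↦ 1  ≥
p1 = 2/3, p2 = 1 ↦ 1  ≥
p1 = 1, p2 = 0 ↦ 0  <
p1 = 1, p2 = 1/3 ↦ 1/3  <
p1 = 1, p2 = 2/3 ↦ 2/3  ≥
p1 = 1, p2 = 1 ↦ 1  ≥
So 13 of the 16 assignments meet the threshold.

13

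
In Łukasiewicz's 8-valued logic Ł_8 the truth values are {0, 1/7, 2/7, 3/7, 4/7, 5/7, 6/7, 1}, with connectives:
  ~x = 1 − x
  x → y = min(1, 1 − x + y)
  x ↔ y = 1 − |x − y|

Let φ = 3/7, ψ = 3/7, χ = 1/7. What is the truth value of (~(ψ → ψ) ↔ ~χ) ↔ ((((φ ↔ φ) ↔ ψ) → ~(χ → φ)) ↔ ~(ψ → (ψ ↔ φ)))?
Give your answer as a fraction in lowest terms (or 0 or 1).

5/7

ψ → ψ = 3/7 → 3/7 = 1
~(ψ → ψ) = ~1 = 0
~χ = ~1/7 = 6/7
~(ψ → ψ) ↔ ~χ = 0 ↔ 6/7 = 1/7
φ ↔ φ = 3/7 ↔ 3/7 = 1
(φ ↔ φ) ↔ ψ = 1 ↔ 3/7 = 3/7
χ → φ = 1/7 → 3/7 = 1
~(χ → φ) = ~1 = 0
((φ ↔ φ) ↔ ψ) → ~(χ → φ) = 3/7 → 0 = 4/7
ψ ↔ φ = 3/7 ↔ 3/7 = 1
ψ → (ψ ↔ φ) = 3/7 → 1 = 1
~(ψ → (ψ ↔ φ)) = ~1 = 0
(((φ ↔ φ) ↔ ψ) → ~(χ → φ)) ↔ ~(ψ → (ψ ↔ φ)) = 4/7 ↔ 0 = 3/7
(~(ψ → ψ) ↔ ~χ) ↔ ((((φ ↔ φ) ↔ ψ) → ~(χ → φ)) ↔ ~(ψ → (ψ ↔ φ))) = 1/7 ↔ 3/7 = 5/7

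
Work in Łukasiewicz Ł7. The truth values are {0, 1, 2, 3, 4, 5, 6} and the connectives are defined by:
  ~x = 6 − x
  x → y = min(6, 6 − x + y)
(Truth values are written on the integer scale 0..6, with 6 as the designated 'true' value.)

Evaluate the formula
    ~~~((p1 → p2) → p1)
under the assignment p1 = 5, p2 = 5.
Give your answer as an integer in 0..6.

1

p1 → p2 = 5 → 5 = 6
(p1 → p2) → p1 = 6 → 5 = 5
~((p1 → p2) → p1) = ~5 = 1
~~((p1 → p2) → p1) = ~1 = 5
~~~((p1 → p2) → p1) = ~5 = 1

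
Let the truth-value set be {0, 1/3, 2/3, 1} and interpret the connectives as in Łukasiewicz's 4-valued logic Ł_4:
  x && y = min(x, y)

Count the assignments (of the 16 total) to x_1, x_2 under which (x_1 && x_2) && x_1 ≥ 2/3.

x_1 = 0, x_2 = 0 ↦ 0  <
x_1 = 0, x_2 = 1/3 ↦ 0  <
x_1 = 0, x_2 = 2/3 ↦ 0  <
x_1 = 0, x_2 = 1 ↦ 0  <
x_1 = 1/3, x_2 = 0 ↦ 0  <
x_1 = 1/3, x_2 = 1/3 ↦ 1/3  <
x_1 = 1/3, x_2 = 2/3 ↦ 1/3  <
x_1 = 1/3, x_2 = 1 ↦ 1/3  <
x_1 = 2/3, x_2 = 0 ↦ 0  <
x_1 = 2/3, x_2 = 1/3 ↦ 1/3  <
x_1 = 2/3, x_2 = 2/3 ↦ 2/3  ≥
x_1 = 2/3, x_2 = 1 ↦ 2/3  ≥
x_1 = 1, x_2 = 0 ↦ 0  <
x_1 = 1, x_2 = 1/3 ↦ 1/3  <
x_1 = 1, x_2 = 2/3 ↦ 2/3  ≥
x_1 = 1, x_2 = 1 ↦ 1  ≥
So 4 of the 16 assignments meet the threshold.

4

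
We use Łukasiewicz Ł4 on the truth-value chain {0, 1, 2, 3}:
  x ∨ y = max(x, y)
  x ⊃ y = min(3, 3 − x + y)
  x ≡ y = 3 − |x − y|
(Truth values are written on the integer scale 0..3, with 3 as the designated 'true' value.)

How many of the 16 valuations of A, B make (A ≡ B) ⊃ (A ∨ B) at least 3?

A = 0, B = 0 ↦ 0  <
A = 0, B = 1 ↦ 2  <
A = 0, B = 2 ↦ 3  ≥
A = 0, B = 3 ↦ 3  ≥
A = 1, B = 0 ↦ 2  <
A = 1, B = 1 ↦ 1  <
A = 1, B = 2 ↦ 3  ≥
A = 1, B = 3 ↦ 3  ≥
A = 2, B = 0 ↦ 3  ≥
A = 2, B = 1 ↦ 3  ≥
A = 2, B = 2 ↦ 2  <
A = 2, B = 3 ↦ 3  ≥
A = 3, B = 0 ↦ 3  ≥
A = 3, B = 1 ↦ 3  ≥
A = 3, B = 2 ↦ 3  ≥
A = 3, B = 3 ↦ 3  ≥
So 11 of the 16 assignments meet the threshold.

11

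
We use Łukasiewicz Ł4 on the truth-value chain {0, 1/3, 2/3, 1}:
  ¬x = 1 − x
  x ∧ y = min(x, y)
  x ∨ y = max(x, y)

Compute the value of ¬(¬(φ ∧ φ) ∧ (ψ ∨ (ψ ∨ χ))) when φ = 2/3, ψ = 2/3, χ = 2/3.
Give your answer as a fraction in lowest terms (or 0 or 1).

2/3

φ ∧ φ = 2/3 ∧ 2/3 = 2/3
¬(φ ∧ φ) = ¬2/3 = 1/3
ψ ∨ χ = 2/3 ∨ 2/3 = 2/3
ψ ∨ (ψ ∨ χ) = 2/3 ∨ 2/3 = 2/3
¬(φ ∧ φ) ∧ (ψ ∨ (ψ ∨ χ)) = 1/3 ∧ 2/3 = 1/3
¬(¬(φ ∧ φ) ∧ (ψ ∨ (ψ ∨ χ))) = ¬1/3 = 2/3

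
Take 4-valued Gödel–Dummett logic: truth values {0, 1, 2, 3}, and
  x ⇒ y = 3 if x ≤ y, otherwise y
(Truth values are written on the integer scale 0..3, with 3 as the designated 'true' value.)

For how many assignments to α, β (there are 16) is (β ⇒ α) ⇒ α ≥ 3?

α = 0, β = 0 ↦ 0  <
α = 0, β = 1 ↦ 3  ≥
α = 0, β = 2 ↦ 3  ≥
α = 0, β = 3 ↦ 3  ≥
α = 1, β = 0 ↦ 1  <
α = 1, β = 1 ↦ 1  <
α = 1, β = 2 ↦ 3  ≥
α = 1, β = 3 ↦ 3  ≥
α = 2, β = 0 ↦ 2  <
α = 2, β = 1 ↦ 2  <
α = 2, β = 2 ↦ 2  <
α = 2, β = 3 ↦ 3  ≥
α = 3, β = 0 ↦ 3  ≥
α = 3, β = 1 ↦ 3  ≥
α = 3, β = 2 ↦ 3  ≥
α = 3, β = 3 ↦ 3  ≥
So 10 of the 16 assignments meet the threshold.

10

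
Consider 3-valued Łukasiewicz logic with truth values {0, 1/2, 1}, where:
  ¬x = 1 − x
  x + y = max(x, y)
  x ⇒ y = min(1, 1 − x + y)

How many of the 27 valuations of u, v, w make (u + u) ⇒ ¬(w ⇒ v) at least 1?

13

value 1: 13 assignments (counts)
value 1/2: 8 assignments
value 0: 6 assignments
So 13 of the 27 assignments meet the threshold.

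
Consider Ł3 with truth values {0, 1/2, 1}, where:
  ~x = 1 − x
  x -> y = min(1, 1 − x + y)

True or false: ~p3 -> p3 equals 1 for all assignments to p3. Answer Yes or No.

No

Counterexample: take p3 = 0.
~p3 = ~0 = 1
~p3 -> p3 = 1 -> 0 = 0
This gives 0 ≠ 1.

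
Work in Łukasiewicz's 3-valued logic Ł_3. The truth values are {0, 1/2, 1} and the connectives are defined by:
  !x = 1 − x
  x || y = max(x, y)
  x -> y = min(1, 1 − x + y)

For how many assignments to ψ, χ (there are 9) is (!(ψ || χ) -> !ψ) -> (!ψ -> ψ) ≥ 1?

ψ = 0, χ = 0 ↦ 0  <
ψ = 0, χ = 1/2 ↦ 0  <
ψ = 0, χ = 1 ↦ 0  <
ψ = 1/2, χ = 0 ↦ 1  ≥
ψ = 1/2, χ = 1/2 ↦ 1  ≥
ψ = 1/2, χ = 1 ↦ 1  ≥
ψ = 1, χ = 0 ↦ 1  ≥
ψ = 1, χ = 1/2 ↦ 1  ≥
ψ = 1, χ = 1 ↦ 1  ≥
So 6 of the 9 assignments meet the threshold.

6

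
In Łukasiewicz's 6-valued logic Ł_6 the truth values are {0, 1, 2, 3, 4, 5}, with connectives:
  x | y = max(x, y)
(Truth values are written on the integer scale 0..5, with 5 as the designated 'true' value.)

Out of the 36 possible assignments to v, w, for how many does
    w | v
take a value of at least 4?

20

value 5: 11 assignments (counts)
value 4: 9 assignments (counts)
value 3: 7 assignments
value 2: 5 assignments
value 1: 3 assignments
value 0: 1 assignment
So 20 of the 36 assignments meet the threshold.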